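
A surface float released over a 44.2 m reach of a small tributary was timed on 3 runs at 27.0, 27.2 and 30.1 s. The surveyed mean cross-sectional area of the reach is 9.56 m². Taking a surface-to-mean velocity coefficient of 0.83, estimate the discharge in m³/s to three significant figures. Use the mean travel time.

t̄ = (27.0 + 27.2 + 30.1) / 3 = 28.1 s
v_surface = L / t̄ = 44.2 / 28.1 = 1.573 m/s
v_mean = 0.83 × 1.573 = 1.306 m/s
Q = A × v_mean = 9.56 × 1.306 = 12.48 m³/s

12.5 m³/s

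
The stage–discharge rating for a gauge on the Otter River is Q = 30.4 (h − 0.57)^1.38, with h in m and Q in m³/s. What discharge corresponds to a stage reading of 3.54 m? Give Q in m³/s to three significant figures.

137 m³/s

Q = 30.4 × (3.54 − 0.57)^1.38 = 30.4 × 2.97^1.38 = 136.5 m³/s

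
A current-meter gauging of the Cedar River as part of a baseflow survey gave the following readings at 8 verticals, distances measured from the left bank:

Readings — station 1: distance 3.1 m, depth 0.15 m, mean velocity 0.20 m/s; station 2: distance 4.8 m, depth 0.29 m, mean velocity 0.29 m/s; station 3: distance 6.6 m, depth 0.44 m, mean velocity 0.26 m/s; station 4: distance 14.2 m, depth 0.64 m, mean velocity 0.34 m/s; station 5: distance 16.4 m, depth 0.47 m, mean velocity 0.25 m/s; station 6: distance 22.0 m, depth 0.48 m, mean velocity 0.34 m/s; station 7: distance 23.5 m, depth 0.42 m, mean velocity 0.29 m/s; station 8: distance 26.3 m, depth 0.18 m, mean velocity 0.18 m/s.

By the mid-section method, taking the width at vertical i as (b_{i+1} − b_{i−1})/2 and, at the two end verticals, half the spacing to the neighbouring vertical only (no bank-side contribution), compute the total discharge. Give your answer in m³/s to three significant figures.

w_1 = (4.8 − 3.1)/2 = 0.85 m; q_1 = 0.20 × 0.15 × 0.85 = 0.02550 m³/s
w_2 = (6.6 − 3.1)/2 = 1.75 m; q_2 = 0.29 × 0.29 × 1.75 = 0.1472 m³/s
w_3 = (14.2 − 4.8)/2 = 4.7 m; q_3 = 0.26 × 0.44 × 4.7 = 0.5377 m³/s
w_4 = (16.4 − 6.6)/2 = 4.9 m; q_4 = 0.34 × 0.64 × 4.9 = 1.066 m³/s
w_5 = (22.0 − 14.2)/2 = 3.9 m; q_5 = 0.25 × 0.47 × 3.9 = 0.4583 m³/s
w_6 = (23.5 − 16.4)/2 = 3.55 m; q_6 = 0.34 × 0.48 × 3.55 = 0.5794 m³/s
w_7 = (26.3 − 22.0)/2 = 2.15 m; q_7 = 0.29 × 0.42 × 2.15 = 0.2619 m³/s
w_8 = (26.3 − 23.5)/2 = 1.4 m; q_8 = 0.18 × 0.18 × 1.4 = 0.04536 m³/s
Q = Σ qᵢ = 3.121 m³/s

3.12 m³/s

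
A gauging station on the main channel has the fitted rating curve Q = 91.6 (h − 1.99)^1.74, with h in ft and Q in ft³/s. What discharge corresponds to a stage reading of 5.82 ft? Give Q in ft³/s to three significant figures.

Q = 91.6 × (5.82 − 1.99)^1.74 = 91.6 × 3.83^1.74 = 947.7 ft³/s

948 ft³/s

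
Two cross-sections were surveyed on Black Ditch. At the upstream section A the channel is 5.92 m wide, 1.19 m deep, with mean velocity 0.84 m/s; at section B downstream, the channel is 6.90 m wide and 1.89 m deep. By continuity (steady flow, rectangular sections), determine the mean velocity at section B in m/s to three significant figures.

Q = A₁V₁ = (5.92×1.19) × 0.84 = 5.918 m³/s
A₂ = 6.90 × 1.89 = 13.04 m²
V₂ = Q/A₂ = 5.918/13.04 = 0.4538 m/s

0.454 m/s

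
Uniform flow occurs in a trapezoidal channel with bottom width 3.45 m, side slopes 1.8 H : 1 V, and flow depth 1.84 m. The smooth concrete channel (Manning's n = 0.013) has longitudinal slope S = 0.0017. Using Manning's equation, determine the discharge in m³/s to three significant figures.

A = (b + z·y)·y = (3.45 + 1.8×1.84)×1.84 = 12.44 m²
P = b + 2y√(1+z²) = 3.45 + 2×1.84×√(1+1.8²) = 11.03 m
R = A/P = 12.44/11.03 = 1.128 m
Q = (1/n)·A·R^(2/3)·S^(1/2) = (1/0.013) × 12.44 × 1.128^(2/3) × 0.0017^(1/2) = 42.77 m³/s

42.8 m³/s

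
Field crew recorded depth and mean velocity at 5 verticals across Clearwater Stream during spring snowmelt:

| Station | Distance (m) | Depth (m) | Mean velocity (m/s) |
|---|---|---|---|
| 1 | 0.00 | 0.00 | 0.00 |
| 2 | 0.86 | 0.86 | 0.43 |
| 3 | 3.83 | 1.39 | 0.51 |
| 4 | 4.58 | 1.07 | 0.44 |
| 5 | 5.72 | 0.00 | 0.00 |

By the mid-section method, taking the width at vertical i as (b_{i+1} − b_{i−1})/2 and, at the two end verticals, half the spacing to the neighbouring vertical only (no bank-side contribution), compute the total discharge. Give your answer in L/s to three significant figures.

w_2 = (3.83 − 0.00)/2 = 1.915 m; q_2 = 0.43 × 0.86 × 1.915 = 0.7082 m³/s
w_3 = (4.58 − 0.86)/2 = 1.86 m; q_3 = 0.51 × 1.39 × 1.86 = 1.319 m³/s
w_4 = (5.72 − 3.83)/2 = 0.945 m; q_4 = 0.44 × 1.07 × 0.945 = 0.4449 m³/s
Stations 1, 5 contribute zero (depth or velocity is 0).
Q = Σ qᵢ = 2.472 m³/s
= 2.472 × 1000 = 2472 L/s

2470 L/s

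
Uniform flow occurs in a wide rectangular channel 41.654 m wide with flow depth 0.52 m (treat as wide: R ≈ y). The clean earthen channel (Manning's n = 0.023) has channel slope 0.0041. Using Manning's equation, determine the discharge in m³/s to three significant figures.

A = b·y = 41.654 × 0.52 = 21.66 m²
Wide channel: R ≈ y = 0.52 m
Q = (1/n)·A·R^(2/3)·S^(1/2) = (1/0.023) × 21.66 × 0.5200^(2/3) × 0.0041^(1/2) = 38.99 m³/s

39.0 m³/s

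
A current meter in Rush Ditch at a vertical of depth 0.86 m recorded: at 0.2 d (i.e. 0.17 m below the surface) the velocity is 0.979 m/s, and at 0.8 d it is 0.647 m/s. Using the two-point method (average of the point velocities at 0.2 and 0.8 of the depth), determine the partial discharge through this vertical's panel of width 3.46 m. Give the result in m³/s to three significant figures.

2.42 m³/s

v̄ = (0.979 + 0.647) / 2 = 0.8130 m/s
q = v̄ × d × w = 0.8130 × 0.86 × 3.46 = 2.419 m³/s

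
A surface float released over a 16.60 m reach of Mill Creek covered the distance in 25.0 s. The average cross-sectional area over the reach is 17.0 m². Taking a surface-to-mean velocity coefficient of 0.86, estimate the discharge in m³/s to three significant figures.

9.71 m³/s

v_surface = L / t̄ = 16.60 / 25 = 0.6640 m/s
v_mean = 0.86 × 0.6640 = 0.5710 m/s
Q = A × v_mean = 17.0 × 0.5710 = 9.708 m³/s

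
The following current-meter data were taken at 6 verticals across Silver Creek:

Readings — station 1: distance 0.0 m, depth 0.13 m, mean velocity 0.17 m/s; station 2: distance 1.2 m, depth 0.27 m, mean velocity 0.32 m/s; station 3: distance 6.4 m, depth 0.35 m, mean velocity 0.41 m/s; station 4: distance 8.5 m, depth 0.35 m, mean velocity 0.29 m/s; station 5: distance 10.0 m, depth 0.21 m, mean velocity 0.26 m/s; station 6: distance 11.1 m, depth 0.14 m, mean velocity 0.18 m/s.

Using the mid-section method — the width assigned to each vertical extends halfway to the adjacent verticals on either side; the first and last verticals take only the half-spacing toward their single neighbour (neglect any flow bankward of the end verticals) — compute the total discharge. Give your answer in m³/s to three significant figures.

1.08 m³/s

w_1 = (1.2 − 0.0)/2 = 0.6 m; q_1 = 0.17 × 0.13 × 0.6 = 0.01326 m³/s
w_2 = (6.4 − 0.0)/2 = 3.2 m; q_2 = 0.32 × 0.27 × 3.2 = 0.2765 m³/s
w_3 = (8.5 − 1.2)/2 = 3.65 m; q_3 = 0.41 × 0.35 × 3.65 = 0.5238 m³/s
w_4 = (10.0 − 6.4)/2 = 1.8 m; q_4 = 0.29 × 0.35 × 1.8 = 0.1827 m³/s
w_5 = (11.1 − 8.5)/2 = 1.3 m; q_5 = 0.26 × 0.21 × 1.3 = 0.07098 m³/s
w_6 = (11.1 − 10.0)/2 = 0.55 m; q_6 = 0.18 × 0.14 × 0.55 = 0.01386 m³/s
Q = Σ qᵢ = 1.081 m³/s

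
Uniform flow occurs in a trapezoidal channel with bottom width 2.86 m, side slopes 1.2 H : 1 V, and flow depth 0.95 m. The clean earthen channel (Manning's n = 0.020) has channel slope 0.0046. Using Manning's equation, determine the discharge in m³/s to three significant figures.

9.69 m³/s

A = (b + z·y)·y = (2.86 + 1.2×0.95)×0.95 = 3.800 m²
P = b + 2y√(1+z²) = 2.86 + 2×0.95×√(1+1.2²) = 5.828 m
R = A/P = 3.800/5.828 = 0.6520 m
Q = (1/n)·A·R^(2/3)·S^(1/2) = (1/0.020) × 3.800 × 0.6520^(2/3) × 0.0046^(1/2) = 9.690 m³/s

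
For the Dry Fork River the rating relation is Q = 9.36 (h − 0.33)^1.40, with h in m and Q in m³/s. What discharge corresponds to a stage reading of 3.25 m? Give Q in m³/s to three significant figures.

42.0 m³/s

Q = 9.36 × (3.25 − 0.33)^1.40 = 9.36 × 2.92^1.40 = 41.96 m³/s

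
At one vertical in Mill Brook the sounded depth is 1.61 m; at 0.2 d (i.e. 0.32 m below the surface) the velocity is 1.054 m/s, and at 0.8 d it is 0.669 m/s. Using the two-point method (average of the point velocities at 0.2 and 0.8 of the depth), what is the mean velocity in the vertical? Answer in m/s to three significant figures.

0.862 m/s

v̄ = (1.054 + 0.669) / 2 = 0.8615 m/s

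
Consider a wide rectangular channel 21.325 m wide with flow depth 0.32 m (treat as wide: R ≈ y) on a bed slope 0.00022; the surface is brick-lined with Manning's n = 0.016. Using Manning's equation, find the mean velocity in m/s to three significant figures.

0.434 m/s

A = b·y = 21.325 × 0.32 = 6.824 m²
Wide channel: R ≈ y = 0.32 m
Q = (1/n)·A·R^(2/3)·S^(1/2) = (1/0.016) × 6.824 × 0.3200^(2/3) × 0.00022^(1/2) = 2.960 m³/s
V = Q/A = 2.960/6.824 = 0.4337 m/s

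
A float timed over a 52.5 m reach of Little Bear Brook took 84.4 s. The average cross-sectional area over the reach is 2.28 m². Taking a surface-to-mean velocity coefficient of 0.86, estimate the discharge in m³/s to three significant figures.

1.22 m³/s

v_surface = L / t̄ = 52.5 / 84.4 = 0.6220 m/s
v_mean = 0.86 × 0.6220 = 0.5350 m/s
Q = A × v_mean = 2.28 × 0.5350 = 1.220 m³/s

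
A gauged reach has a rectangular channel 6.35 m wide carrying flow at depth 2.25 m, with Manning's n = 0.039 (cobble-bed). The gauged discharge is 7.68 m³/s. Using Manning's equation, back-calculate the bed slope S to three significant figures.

A = b·y = 6.35 × 2.25 = 14.29 m²
P = b + 2y = 6.35 + 2×2.25 = 10.85 m
R = A/P = 14.29/10.85 = 1.317 m
S = (Q·n / (1·A·R^(2/3)))² = (7.68×0.039 / (1×14.29×1.201))² = 0.0003045

0.000304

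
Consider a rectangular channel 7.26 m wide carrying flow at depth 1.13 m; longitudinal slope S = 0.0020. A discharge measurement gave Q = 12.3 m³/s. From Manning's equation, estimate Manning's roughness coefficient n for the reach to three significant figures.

0.0270

A = b·y = 7.26 × 1.13 = 8.204 m²
P = b + 2y = 7.26 + 2×1.13 = 9.520 m
R = A/P = 8.204/9.520 = 0.8617 m
n = (1/Q)·A·R^(2/3)·S^(1/2) = (1/12.3) × 8.204 × 0.9056 × 0.04472 = 0.02701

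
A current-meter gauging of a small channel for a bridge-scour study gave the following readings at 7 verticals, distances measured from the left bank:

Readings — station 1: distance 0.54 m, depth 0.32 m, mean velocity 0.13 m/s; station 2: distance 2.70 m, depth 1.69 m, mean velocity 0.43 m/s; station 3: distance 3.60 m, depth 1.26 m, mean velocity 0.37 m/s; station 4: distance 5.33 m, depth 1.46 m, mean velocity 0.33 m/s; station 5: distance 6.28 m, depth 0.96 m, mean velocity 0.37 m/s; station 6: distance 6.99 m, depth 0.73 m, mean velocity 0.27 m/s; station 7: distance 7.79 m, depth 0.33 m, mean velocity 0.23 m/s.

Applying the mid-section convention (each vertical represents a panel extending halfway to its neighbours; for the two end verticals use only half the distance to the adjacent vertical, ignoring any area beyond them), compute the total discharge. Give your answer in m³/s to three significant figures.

2.89 m³/s

w_1 = (2.70 − 0.54)/2 = 1.08 m; q_1 = 0.13 × 0.32 × 1.08 = 0.04493 m³/s
w_2 = (3.60 − 0.54)/2 = 1.53 m; q_2 = 0.43 × 1.69 × 1.53 = 1.112 m³/s
w_3 = (5.33 − 2.70)/2 = 1.315 m; q_3 = 0.37 × 1.26 × 1.315 = 0.6131 m³/s
w_4 = (6.28 − 3.60)/2 = 1.34 m; q_4 = 0.33 × 1.46 × 1.34 = 0.6456 m³/s
w_5 = (6.99 − 5.33)/2 = 0.83 m; q_5 = 0.37 × 0.96 × 0.83 = 0.2948 m³/s
w_6 = (7.79 − 6.28)/2 = 0.755 m; q_6 = 0.27 × 0.73 × 0.755 = 0.1488 m³/s
w_7 = (7.79 − 6.99)/2 = 0.4 m; q_7 = 0.23 × 0.33 × 0.4 = 0.03036 m³/s
Q = Σ qᵢ = 2.889 m³/s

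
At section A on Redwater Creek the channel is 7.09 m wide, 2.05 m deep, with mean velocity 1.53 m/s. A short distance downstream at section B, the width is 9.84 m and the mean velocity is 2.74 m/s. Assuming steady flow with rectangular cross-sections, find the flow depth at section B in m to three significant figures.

Q = A₁V₁ = (7.09×2.05) × 1.53 = 22.24 m³/s
d₂ = Q/(b₂ V₂) = 22.24/(9.84×2.74) = 0.8248 m

0.825 m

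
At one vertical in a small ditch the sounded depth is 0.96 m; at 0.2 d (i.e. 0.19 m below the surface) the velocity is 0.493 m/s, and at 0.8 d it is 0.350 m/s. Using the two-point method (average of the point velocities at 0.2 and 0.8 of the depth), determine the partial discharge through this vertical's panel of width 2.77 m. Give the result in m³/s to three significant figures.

1.12 m³/s

v̄ = (0.493 + 0.350) / 2 = 0.4215 m/s
q = v̄ × d × w = 0.4215 × 0.96 × 2.77 = 1.121 m³/s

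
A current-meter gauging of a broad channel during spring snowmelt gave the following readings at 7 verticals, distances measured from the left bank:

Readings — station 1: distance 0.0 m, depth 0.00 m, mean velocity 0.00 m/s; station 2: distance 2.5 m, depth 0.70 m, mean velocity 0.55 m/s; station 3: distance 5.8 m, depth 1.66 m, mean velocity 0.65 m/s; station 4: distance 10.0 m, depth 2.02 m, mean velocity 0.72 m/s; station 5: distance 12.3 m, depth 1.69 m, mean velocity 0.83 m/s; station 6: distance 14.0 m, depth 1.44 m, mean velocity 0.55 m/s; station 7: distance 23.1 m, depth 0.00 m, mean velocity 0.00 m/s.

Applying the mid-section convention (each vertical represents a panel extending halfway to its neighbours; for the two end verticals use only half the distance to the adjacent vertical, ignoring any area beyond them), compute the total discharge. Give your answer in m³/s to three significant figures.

17.0 m³/s

w_2 = (5.8 − 0.0)/2 = 2.9 m; q_2 = 0.55 × 0.70 × 2.9 = 1.117 m³/s
w_3 = (10.0 − 2.5)/2 = 3.75 m; q_3 = 0.65 × 1.66 × 3.75 = 4.046 m³/s
w_4 = (12.3 − 5.8)/2 = 3.25 m; q_4 = 0.72 × 2.02 × 3.25 = 4.727 m³/s
w_5 = (14.0 − 10.0)/2 = 2 m; q_5 = 0.83 × 1.69 × 2 = 2.805 m³/s
w_6 = (23.1 − 12.3)/2 = 5.4 m; q_6 = 0.55 × 1.44 × 5.4 = 4.277 m³/s
Stations 1, 7 contribute zero (depth or velocity is 0).
Q = Σ qᵢ = 16.97 m³/s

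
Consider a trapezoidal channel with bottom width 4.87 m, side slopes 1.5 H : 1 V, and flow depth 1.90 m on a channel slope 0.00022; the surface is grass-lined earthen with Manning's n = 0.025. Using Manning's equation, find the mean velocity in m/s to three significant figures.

A = (b + z·y)·y = (4.87 + 1.5×1.90)×1.90 = 14.67 m²
P = b + 2y√(1+z²) = 4.87 + 2×1.90×√(1+1.5²) = 11.72 m
R = A/P = 14.67/11.72 = 1.251 m
Q = (1/n)·A·R^(2/3)·S^(1/2) = (1/0.025) × 14.67 × 1.251^(2/3) × 0.00022^(1/2) = 10.11 m³/s
V = Q/A = 10.11/14.67 = 0.6890 m/s

0.689 m/s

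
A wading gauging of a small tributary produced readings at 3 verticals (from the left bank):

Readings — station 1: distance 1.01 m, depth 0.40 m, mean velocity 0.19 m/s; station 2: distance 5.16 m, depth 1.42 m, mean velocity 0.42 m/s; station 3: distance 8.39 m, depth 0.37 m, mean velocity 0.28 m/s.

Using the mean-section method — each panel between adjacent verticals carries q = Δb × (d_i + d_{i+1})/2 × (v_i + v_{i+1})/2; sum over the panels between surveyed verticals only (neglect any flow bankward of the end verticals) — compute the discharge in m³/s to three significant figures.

Panel 1-2: Δb = 4.15 m, d̄ = (0.40+1.42)/2 = 0.91, v̄ = (0.19+0.42)/2 = 0.305 → q = 4.15×0.91×0.305 = 1.152 m³/s
Panel 2-3: Δb = 3.23 m, d̄ = (1.42+0.37)/2 = 0.895, v̄ = (0.42+0.28)/2 = 0.35 → q = 3.23×0.895×0.35 = 1.012 m³/s
Q = Σ q = 2.164 m³/s

2.16 m³/s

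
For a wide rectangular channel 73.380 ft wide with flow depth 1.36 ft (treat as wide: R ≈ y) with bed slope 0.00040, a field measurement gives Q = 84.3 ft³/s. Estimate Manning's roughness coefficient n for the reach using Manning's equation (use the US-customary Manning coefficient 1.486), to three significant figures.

A = b·y = 73.380 × 1.36 = 99.80 ft²
Wide channel: R ≈ y = 1.36 ft
n = (1.486/Q)·A·R^(2/3)·S^(1/2) = (1.486/84.3) × 99.80 × 1.228 × 0.02000 = 0.04319

0.0432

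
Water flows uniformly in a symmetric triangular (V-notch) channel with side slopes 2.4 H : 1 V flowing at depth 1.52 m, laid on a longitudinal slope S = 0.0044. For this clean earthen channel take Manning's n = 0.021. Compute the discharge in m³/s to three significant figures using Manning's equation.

13.8 m³/s

A = z·y² = 2.4×1.52² = 5.545 m²
P = 2y√(1+z²) = 2×1.52×√(1+2.4²) = 7.904 m
R = A/P = 5.545/7.904 = 0.7015 m
Q = (1/n)·A·R^(2/3)·S^(1/2) = (1/0.021) × 5.545 × 0.7015^(2/3) × 0.0044^(1/2) = 13.83 m³/s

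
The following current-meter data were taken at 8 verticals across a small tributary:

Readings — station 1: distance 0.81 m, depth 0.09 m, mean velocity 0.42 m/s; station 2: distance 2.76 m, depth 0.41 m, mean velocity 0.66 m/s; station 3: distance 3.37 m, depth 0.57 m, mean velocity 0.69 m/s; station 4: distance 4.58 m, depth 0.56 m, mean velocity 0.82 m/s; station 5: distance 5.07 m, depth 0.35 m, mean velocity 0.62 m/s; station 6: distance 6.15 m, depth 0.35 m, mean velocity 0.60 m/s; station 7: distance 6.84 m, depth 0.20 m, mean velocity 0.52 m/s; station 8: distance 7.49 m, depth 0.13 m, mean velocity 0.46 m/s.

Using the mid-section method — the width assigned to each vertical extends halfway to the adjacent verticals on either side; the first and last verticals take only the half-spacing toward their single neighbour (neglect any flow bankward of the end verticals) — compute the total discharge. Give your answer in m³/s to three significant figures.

1.58 m³/s

w_1 = (2.76 − 0.81)/2 = 0.975 m; q_1 = 0.42 × 0.09 × 0.975 = 0.03686 m³/s
w_2 = (3.37 − 0.81)/2 = 1.28 m; q_2 = 0.66 × 0.41 × 1.28 = 0.3464 m³/s
w_3 = (4.58 − 2.76)/2 = 0.91 m; q_3 = 0.69 × 0.57 × 0.91 = 0.3579 m³/s
w_4 = (5.07 − 3.37)/2 = 0.85 m; q_4 = 0.82 × 0.56 × 0.85 = 0.3903 m³/s
w_5 = (6.15 − 4.58)/2 = 0.785 m; q_5 = 0.62 × 0.35 × 0.785 = 0.1703 m³/s
w_6 = (6.84 − 5.07)/2 = 0.885 m; q_6 = 0.60 × 0.35 × 0.885 = 0.1859 m³/s
w_7 = (7.49 − 6.15)/2 = 0.67 m; q_7 = 0.52 × 0.20 × 0.67 = 0.06968 m³/s
w_8 = (7.49 − 6.84)/2 = 0.325 m; q_8 = 0.46 × 0.13 × 0.325 = 0.01944 m³/s
Q = Σ qᵢ = 1.577 m³/s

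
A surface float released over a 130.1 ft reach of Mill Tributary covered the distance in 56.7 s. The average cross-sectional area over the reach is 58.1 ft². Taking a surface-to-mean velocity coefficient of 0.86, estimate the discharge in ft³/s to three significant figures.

115 ft³/s

v_surface = L / t̄ = 130.1 / 56.7 = 2.295 ft/s
v_mean = 0.86 × 2.295 = 1.973 ft/s
Q = A × v_mean = 58.1 × 1.973 = 114.6 ft³/s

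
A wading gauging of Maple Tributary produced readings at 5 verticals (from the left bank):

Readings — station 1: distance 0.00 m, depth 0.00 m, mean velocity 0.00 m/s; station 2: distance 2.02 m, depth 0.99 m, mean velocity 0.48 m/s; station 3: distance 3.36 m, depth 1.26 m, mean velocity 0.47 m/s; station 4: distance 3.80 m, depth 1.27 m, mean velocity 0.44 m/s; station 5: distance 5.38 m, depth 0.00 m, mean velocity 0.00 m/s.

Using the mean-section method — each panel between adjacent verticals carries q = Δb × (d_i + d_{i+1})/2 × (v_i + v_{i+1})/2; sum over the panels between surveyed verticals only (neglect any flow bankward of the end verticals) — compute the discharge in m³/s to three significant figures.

Panel 1-2: Δb = 2.02 m, d̄ = (0.00+0.99)/2 = 0.495, v̄ = (0.00+0.48)/2 = 0.24 → q = 2.02×0.495×0.24 = 0.2400 m³/s
Panel 2-3: Δb = 1.34 m, d̄ = (0.99+1.26)/2 = 1.125, v̄ = (0.48+0.47)/2 = 0.475 → q = 1.34×1.125×0.475 = 0.7161 m³/s
Panel 3-4: Δb = 0.44 m, d̄ = (1.26+1.27)/2 = 1.265, v̄ = (0.47+0.44)/2 = 0.455 → q = 0.44×1.265×0.455 = 0.2533 m³/s
Panel 4-5: Δb = 1.58 m, d̄ = (1.27+0.00)/2 = 0.635, v̄ = (0.44+0.00)/2 = 0.22 → q = 1.58×0.635×0.22 = 0.2207 m³/s
Q = Σ q = 1.430 m³/s

1.43 m³/s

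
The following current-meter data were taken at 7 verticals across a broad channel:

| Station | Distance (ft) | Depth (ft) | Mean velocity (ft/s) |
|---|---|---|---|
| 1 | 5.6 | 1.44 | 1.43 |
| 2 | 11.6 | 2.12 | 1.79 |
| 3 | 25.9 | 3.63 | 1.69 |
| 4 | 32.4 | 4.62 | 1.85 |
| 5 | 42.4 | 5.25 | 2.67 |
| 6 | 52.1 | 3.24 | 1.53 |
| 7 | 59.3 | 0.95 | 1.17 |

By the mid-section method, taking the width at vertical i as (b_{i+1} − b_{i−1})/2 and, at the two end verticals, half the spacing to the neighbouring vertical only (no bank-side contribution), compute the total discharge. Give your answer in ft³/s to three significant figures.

363 ft³/s

w_1 = (11.6 − 5.6)/2 = 3 ft; q_1 = 1.43 × 1.44 × 3 = 6.178 ft³/s
w_2 = (25.9 − 5.6)/2 = 10.15 ft; q_2 = 1.79 × 2.12 × 10.15 = 38.52 ft³/s
w_3 = (32.4 − 11.6)/2 = 10.4 ft; q_3 = 1.69 × 3.63 × 10.4 = 63.80 ft³/s
w_4 = (42.4 − 25.9)/2 = 8.25 ft; q_4 = 1.85 × 4.62 × 8.25 = 70.51 ft³/s
w_5 = (52.1 − 32.4)/2 = 9.85 ft; q_5 = 2.67 × 5.25 × 9.85 = 138.1 ft³/s
w_6 = (59.3 − 42.4)/2 = 8.45 ft; q_6 = 1.53 × 3.24 × 8.45 = 41.89 ft³/s
w_7 = (59.3 − 52.1)/2 = 3.6 ft; q_7 = 1.17 × 0.95 × 3.6 = 4.001 ft³/s
Q = Σ qᵢ = 363.0 ft³/s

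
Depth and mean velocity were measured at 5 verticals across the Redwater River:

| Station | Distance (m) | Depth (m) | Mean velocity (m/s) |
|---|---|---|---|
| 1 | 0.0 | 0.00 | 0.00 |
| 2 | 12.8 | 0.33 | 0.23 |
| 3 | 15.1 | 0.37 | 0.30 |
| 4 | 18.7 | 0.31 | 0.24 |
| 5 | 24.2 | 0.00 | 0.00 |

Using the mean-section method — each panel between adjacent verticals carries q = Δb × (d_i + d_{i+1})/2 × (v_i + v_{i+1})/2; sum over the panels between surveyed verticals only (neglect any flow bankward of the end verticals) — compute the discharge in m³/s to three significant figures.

0.889 m³/s

Panel 1-2: Δb = 12.8 m, d̄ = (0.00+0.33)/2 = 0.165, v̄ = (0.00+0.23)/2 = 0.115 → q = 12.8×0.165×0.115 = 0.2429 m³/s
Panel 2-3: Δb = 2.3 m, d̄ = (0.33+0.37)/2 = 0.35, v̄ = (0.23+0.30)/2 = 0.265 → q = 2.3×0.35×0.265 = 0.2133 m³/s
Panel 3-4: Δb = 3.6 m, d̄ = (0.37+0.31)/2 = 0.34, v̄ = (0.30+0.24)/2 = 0.27 → q = 3.6×0.34×0.27 = 0.3305 m³/s
Panel 4-5: Δb = 5.5 m, d̄ = (0.31+0.00)/2 = 0.155, v̄ = (0.24+0.00)/2 = 0.12 → q = 5.5×0.155×0.12 = 0.1023 m³/s
Q = Σ q = 0.8890 m³/s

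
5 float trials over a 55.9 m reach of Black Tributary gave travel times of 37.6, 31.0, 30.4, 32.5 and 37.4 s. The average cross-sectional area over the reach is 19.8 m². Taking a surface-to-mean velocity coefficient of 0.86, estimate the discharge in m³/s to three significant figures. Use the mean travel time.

28.2 m³/s

t̄ = (37.6 + 31.0 + 30.4 + 32.5 + 37.4) / 5 = 33.78 s
v_surface = L / t̄ = 55.9 / 33.78 = 1.655 m/s
v_mean = 0.86 × 1.655 = 1.423 m/s
Q = A × v_mean = 19.8 × 1.423 = 28.18 m³/s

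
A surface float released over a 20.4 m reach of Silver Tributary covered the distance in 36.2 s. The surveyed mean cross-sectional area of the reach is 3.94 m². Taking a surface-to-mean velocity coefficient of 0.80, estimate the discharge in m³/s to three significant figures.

v_surface = L / t̄ = 20.4 / 36.2 = 0.5635 m/s
v_mean = 0.80 × 0.5635 = 0.4508 m/s
Q = A × v_mean = 3.94 × 0.4508 = 1.776 m³/s

1.78 m³/s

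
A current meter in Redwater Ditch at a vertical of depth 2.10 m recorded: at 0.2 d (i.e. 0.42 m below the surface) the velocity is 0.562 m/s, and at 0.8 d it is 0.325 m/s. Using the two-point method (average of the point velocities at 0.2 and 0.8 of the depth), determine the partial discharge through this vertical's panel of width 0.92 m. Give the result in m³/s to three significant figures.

v̄ = (0.562 + 0.325) / 2 = 0.4435 m/s
q = v̄ × d × w = 0.4435 × 2.10 × 0.92 = 0.8568 m³/s

0.857 m³/s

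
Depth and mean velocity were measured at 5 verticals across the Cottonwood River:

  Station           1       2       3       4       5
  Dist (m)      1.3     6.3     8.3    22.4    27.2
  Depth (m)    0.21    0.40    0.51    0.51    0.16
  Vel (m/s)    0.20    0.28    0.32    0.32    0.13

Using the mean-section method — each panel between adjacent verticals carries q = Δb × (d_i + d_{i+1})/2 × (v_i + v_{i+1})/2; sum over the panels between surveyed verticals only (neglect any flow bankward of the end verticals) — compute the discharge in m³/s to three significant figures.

3.30 m³/s

Panel 1-2: Δb = 5 m, d̄ = (0.21+0.40)/2 = 0.305, v̄ = (0.20+0.28)/2 = 0.24 → q = 5×0.305×0.24 = 0.3660 m³/s
Panel 2-3: Δb = 2 m, d̄ = (0.40+0.51)/2 = 0.455, v̄ = (0.28+0.32)/2 = 0.3 → q = 2×0.455×0.3 = 0.2730 m³/s
Panel 3-4: Δb = 14.1 m, d̄ = (0.51+0.51)/2 = 0.51, v̄ = (0.32+0.32)/2 = 0.32 → q = 14.1×0.51×0.32 = 2.301 m³/s
Panel 4-5: Δb = 4.8 m, d̄ = (0.51+0.16)/2 = 0.335, v̄ = (0.32+0.13)/2 = 0.225 → q = 4.8×0.335×0.225 = 0.3618 m³/s
Q = Σ q = 3.302 m³/s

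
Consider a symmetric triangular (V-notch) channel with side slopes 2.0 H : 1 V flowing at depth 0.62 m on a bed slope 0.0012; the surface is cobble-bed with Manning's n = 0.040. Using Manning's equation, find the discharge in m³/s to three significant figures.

0.283 m³/s

A = z·y² = 2.0×0.62² = 0.7688 m²
P = 2y√(1+z²) = 2×0.62×√(1+2.0²) = 2.773 m
R = A/P = 0.7688/2.773 = 0.2773 m
Q = (1/n)·A·R^(2/3)·S^(1/2) = (1/0.040) × 0.7688 × 0.2773^(2/3) × 0.0012^(1/2) = 0.2831 m³/s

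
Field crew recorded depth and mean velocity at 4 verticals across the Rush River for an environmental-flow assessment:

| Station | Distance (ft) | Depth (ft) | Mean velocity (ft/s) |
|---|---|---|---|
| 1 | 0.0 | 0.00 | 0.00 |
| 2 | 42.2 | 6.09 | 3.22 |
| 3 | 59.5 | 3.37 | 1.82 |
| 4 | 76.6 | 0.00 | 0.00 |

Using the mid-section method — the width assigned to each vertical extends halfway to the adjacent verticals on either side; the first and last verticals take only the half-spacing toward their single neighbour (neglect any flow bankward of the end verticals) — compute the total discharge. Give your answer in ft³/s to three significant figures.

689 ft³/s

w_2 = (59.5 − 0.0)/2 = 29.75 ft; q_2 = 3.22 × 6.09 × 29.75 = 583.4 ft³/s
w_3 = (76.6 − 42.2)/2 = 17.2 ft; q_3 = 1.82 × 3.37 × 17.2 = 105.5 ft³/s
Stations 1, 4 contribute zero (depth or velocity is 0).
Q = Σ qᵢ = 688.9 ft³/s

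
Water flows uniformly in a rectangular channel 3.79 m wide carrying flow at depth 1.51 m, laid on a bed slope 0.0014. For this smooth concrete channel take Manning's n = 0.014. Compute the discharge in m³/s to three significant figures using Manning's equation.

A = b·y = 3.79 × 1.51 = 5.723 m²
P = b + 2y = 3.79 + 2×1.51 = 6.810 m
R = A/P = 5.723/6.810 = 0.8404 m
Q = (1/n)·A·R^(2/3)·S^(1/2) = (1/0.014) × 5.723 × 0.8404^(2/3) × 0.0014^(1/2) = 13.62 m³/s

13.6 m³/s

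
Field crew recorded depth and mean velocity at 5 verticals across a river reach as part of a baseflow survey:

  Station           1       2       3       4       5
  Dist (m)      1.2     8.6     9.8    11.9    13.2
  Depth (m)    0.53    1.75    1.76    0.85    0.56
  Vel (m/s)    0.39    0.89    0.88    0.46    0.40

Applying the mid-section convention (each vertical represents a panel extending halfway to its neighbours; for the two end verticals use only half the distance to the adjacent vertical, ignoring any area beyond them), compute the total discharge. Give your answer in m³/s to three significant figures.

w_1 = (8.6 − 1.2)/2 = 3.7 m; q_1 = 0.39 × 0.53 × 3.7 = 0.7648 m³/s
w_2 = (9.8 − 1.2)/2 = 4.3 m; q_2 = 0.89 × 1.75 × 4.3 = 6.697 m³/s
w_3 = (11.9 − 8.6)/2 = 1.65 m; q_3 = 0.88 × 1.76 × 1.65 = 2.556 m³/s
w_4 = (13.2 − 9.8)/2 = 1.7 m; q_4 = 0.46 × 0.85 × 1.7 = 0.6647 m³/s
w_5 = (13.2 − 11.9)/2 = 0.65 m; q_5 = 0.40 × 0.56 × 0.65 = 0.1456 m³/s
Q = Σ qᵢ = 10.83 m³/s

10.8 m³/s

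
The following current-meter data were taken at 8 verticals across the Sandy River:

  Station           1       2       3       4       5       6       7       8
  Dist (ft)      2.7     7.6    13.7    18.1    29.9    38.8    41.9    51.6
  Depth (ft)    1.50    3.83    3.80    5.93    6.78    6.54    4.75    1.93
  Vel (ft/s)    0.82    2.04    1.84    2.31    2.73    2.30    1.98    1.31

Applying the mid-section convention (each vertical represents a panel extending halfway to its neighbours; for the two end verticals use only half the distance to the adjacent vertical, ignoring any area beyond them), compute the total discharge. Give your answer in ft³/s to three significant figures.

w_1 = (7.6 − 2.7)/2 = 2.45 ft; q_1 = 0.82 × 1.50 × 2.45 = 3.014 ft³/s
w_2 = (13.7 − 2.7)/2 = 5.5 ft; q_2 = 2.04 × 3.83 × 5.5 = 42.97 ft³/s
w_3 = (18.1 − 7.6)/2 = 5.25 ft; q_3 = 1.84 × 3.80 × 5.25 = 36.71 ft³/s
w_4 = (29.9 − 13.7)/2 = 8.1 ft; q_4 = 2.31 × 5.93 × 8.1 = 111.0 ft³/s
w_5 = (38.8 − 18.1)/2 = 10.35 ft; q_5 = 2.73 × 6.78 × 10.35 = 191.6 ft³/s
w_6 = (41.9 − 29.9)/2 = 6 ft; q_6 = 2.30 × 6.54 × 6 = 90.25 ft³/s
w_7 = (51.6 − 38.8)/2 = 6.4 ft; q_7 = 1.98 × 4.75 × 6.4 = 60.19 ft³/s
w_8 = (51.6 − 41.9)/2 = 4.85 ft; q_8 = 1.31 × 1.93 × 4.85 = 12.26 ft³/s
Q = Σ qᵢ = 547.9 ft³/s

548 ft³/s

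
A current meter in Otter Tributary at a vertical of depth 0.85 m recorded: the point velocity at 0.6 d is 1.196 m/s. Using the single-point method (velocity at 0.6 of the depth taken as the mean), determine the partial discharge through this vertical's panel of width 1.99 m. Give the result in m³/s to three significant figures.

v̄ = v₀.₆ = 1.196 m/s
q = v̄ × d × w = 1.196 × 0.85 × 1.99 = 2.023 m³/s

2.02 m³/s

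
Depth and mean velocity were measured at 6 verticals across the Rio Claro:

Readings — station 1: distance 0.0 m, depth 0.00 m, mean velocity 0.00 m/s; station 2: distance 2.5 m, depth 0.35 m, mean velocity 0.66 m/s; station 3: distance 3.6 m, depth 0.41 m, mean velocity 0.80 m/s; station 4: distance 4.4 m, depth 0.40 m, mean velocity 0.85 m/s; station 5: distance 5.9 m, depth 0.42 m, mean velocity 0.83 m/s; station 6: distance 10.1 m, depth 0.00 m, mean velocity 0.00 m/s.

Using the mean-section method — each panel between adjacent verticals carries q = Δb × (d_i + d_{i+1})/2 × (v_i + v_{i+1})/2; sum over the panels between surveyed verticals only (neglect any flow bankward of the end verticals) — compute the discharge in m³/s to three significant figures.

Panel 1-2: Δb = 2.5 m, d̄ = (0.00+0.35)/2 = 0.175, v̄ = (0.00+0.66)/2 = 0.33 → q = 2.5×0.175×0.33 = 0.1444 m³/s
Panel 2-3: Δb = 1.1 m, d̄ = (0.35+0.41)/2 = 0.38, v̄ = (0.66+0.80)/2 = 0.73 → q = 1.1×0.38×0.73 = 0.3051 m³/s
Panel 3-4: Δb = 0.8 m, d̄ = (0.41+0.40)/2 = 0.405, v̄ = (0.80+0.85)/2 = 0.825 → q = 0.8×0.405×0.825 = 0.2673 m³/s
Panel 4-5: Δb = 1.5 m, d̄ = (0.40+0.42)/2 = 0.41, v̄ = (0.85+0.83)/2 = 0.84 → q = 1.5×0.41×0.84 = 0.5166 m³/s
Panel 5-6: Δb = 4.2 m, d̄ = (0.42+0.00)/2 = 0.21, v̄ = (0.83+0.00)/2 = 0.415 → q = 4.2×0.21×0.415 = 0.3660 m³/s
Q = Σ q = 1.599 m³/s

1.60 m³/s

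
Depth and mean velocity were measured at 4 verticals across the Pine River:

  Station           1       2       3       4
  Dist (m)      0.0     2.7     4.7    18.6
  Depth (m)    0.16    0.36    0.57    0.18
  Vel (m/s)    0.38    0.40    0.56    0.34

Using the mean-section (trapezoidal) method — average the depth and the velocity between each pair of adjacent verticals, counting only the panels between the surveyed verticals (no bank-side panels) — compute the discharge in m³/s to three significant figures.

3.07 m³/s

Panel 1-2: Δb = 2.7 m, d̄ = (0.16+0.36)/2 = 0.26, v̄ = (0.38+0.40)/2 = 0.39 → q = 2.7×0.26×0.39 = 0.2738 m³/s
Panel 2-3: Δb = 2 m, d̄ = (0.36+0.57)/2 = 0.465, v̄ = (0.40+0.56)/2 = 0.48 → q = 2×0.465×0.48 = 0.4464 m³/s
Panel 3-4: Δb = 13.9 m, d̄ = (0.57+0.18)/2 = 0.375, v̄ = (0.56+0.34)/2 = 0.45 → q = 13.9×0.375×0.45 = 2.346 m³/s
Q = Σ q = 3.066 m³/s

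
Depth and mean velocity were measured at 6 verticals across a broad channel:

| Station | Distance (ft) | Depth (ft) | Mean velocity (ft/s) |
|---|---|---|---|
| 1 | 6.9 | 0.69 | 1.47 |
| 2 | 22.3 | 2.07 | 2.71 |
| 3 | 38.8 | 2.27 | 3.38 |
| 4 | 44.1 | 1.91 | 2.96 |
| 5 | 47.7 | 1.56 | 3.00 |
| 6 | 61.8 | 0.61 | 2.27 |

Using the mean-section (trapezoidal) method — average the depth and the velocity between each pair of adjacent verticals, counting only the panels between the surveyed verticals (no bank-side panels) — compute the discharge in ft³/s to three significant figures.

247 ft³/s

Panel 1-2: Δb = 15.4 ft, d̄ = (0.69+2.07)/2 = 1.38, v̄ = (1.47+2.71)/2 = 2.09 → q = 15.4×1.38×2.09 = 44.42 ft³/s
Panel 2-3: Δb = 16.5 ft, d̄ = (2.07+2.27)/2 = 2.17, v̄ = (2.71+3.38)/2 = 3.045 → q = 16.5×2.17×3.045 = 109.0 ft³/s
Panel 3-4: Δb = 5.3 ft, d̄ = (2.27+1.91)/2 = 2.09, v̄ = (3.38+2.96)/2 = 3.17 → q = 5.3×2.09×3.17 = 35.11 ft³/s
Panel 4-5: Δb = 3.6 ft, d̄ = (1.91+1.56)/2 = 1.735, v̄ = (2.96+3.00)/2 = 2.98 → q = 3.6×1.735×2.98 = 18.61 ft³/s
Panel 5-6: Δb = 14.1 ft, d̄ = (1.56+0.61)/2 = 1.085, v̄ = (3.00+2.27)/2 = 2.635 → q = 14.1×1.085×2.635 = 40.31 ft³/s
Q = Σ q = 247.5 ft³/s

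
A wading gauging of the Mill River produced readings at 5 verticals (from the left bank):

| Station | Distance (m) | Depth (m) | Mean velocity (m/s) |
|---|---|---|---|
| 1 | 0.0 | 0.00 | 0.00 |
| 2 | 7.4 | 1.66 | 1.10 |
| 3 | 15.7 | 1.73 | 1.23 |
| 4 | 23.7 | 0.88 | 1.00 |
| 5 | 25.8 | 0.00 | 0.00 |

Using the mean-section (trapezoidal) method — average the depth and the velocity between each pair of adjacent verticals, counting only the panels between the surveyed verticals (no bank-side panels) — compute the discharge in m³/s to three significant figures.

Panel 1-2: Δb = 7.4 m, d̄ = (0.00+1.66)/2 = 0.83, v̄ = (0.00+1.10)/2 = 0.55 → q = 7.4×0.83×0.55 = 3.378 m³/s
Panel 2-3: Δb = 8.3 m, d̄ = (1.66+1.73)/2 = 1.695, v̄ = (1.10+1.23)/2 = 1.165 → q = 8.3×1.695×1.165 = 16.39 m³/s
Panel 3-4: Δb = 8 m, d̄ = (1.73+0.88)/2 = 1.305, v̄ = (1.23+1.00)/2 = 1.115 → q = 8×1.305×1.115 = 11.64 m³/s
Panel 4-5: Δb = 2.1 m, d̄ = (0.88+0.00)/2 = 0.44, v̄ = (1.00+0.00)/2 = 0.5 → q = 2.1×0.44×0.5 = 0.4620 m³/s
Q = Σ q = 31.87 m³/s

31.9 m³/s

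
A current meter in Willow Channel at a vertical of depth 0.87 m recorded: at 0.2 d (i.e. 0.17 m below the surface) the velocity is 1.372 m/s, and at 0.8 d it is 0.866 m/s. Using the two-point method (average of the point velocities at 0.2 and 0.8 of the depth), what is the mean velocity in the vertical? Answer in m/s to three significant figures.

v̄ = (1.372 + 0.866) / 2 = 1.119 m/s

1.12 m/s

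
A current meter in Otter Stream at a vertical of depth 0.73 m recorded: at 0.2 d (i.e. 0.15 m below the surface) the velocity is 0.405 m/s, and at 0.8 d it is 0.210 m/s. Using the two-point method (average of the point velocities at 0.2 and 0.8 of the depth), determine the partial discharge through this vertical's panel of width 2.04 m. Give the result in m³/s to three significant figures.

0.458 m³/s

v̄ = (0.405 + 0.210) / 2 = 0.3075 m/s
q = v̄ × d × w = 0.3075 × 0.73 × 2.04 = 0.4579 m³/s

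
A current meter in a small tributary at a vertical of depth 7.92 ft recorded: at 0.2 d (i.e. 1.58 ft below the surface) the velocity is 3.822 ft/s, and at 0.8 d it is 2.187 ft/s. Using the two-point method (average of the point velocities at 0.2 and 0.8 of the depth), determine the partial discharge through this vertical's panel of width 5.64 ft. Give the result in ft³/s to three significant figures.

134 ft³/s

v̄ = (3.822 + 2.187) / 2 = 3.005 ft/s
q = v̄ × d × w = 3.005 × 7.92 × 5.64 = 134.2 ft³/s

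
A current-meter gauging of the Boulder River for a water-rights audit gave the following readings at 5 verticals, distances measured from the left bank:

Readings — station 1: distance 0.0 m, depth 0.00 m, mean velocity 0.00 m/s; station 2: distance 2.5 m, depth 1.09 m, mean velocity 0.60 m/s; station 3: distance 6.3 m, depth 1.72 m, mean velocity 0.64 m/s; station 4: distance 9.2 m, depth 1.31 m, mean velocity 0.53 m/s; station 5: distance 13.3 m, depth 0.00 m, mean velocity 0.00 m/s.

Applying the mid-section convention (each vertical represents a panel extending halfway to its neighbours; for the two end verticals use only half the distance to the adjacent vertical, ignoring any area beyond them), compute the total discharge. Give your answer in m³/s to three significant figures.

w_2 = (6.3 − 0.0)/2 = 3.15 m; q_2 = 0.60 × 1.09 × 3.15 = 2.060 m³/s
w_3 = (9.2 − 2.5)/2 = 3.35 m; q_3 = 0.64 × 1.72 × 3.35 = 3.688 m³/s
w_4 = (13.3 − 6.3)/2 = 3.5 m; q_4 = 0.53 × 1.31 × 3.5 = 2.430 m³/s
Stations 1, 5 contribute zero (depth or velocity is 0).
Q = Σ qᵢ = 8.178 m³/s

8.18 m³/s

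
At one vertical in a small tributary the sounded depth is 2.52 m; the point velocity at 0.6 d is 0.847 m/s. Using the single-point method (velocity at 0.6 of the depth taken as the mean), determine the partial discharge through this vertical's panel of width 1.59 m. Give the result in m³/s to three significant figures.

3.39 m³/s

v̄ = v₀.₆ = 0.847 m/s
q = v̄ × d × w = 0.8470 × 2.52 × 1.59 = 3.394 m³/s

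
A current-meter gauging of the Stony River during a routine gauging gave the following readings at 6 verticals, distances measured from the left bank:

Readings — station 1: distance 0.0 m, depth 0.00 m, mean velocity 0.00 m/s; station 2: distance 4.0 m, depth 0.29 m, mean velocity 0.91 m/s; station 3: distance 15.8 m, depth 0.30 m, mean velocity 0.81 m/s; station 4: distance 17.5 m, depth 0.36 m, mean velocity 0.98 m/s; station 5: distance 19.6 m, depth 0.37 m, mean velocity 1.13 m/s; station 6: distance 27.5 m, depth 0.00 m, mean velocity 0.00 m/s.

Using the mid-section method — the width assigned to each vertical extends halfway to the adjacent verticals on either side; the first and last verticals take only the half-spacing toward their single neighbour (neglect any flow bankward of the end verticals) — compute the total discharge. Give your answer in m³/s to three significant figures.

6.49 m³/s

w_2 = (15.8 − 0.0)/2 = 7.9 m; q_2 = 0.91 × 0.29 × 7.9 = 2.085 m³/s
w_3 = (17.5 − 4.0)/2 = 6.75 m; q_3 = 0.81 × 0.30 × 6.75 = 1.640 m³/s
w_4 = (19.6 − 15.8)/2 = 1.9 m; q_4 = 0.98 × 0.36 × 1.9 = 0.6703 m³/s
w_5 = (27.5 − 17.5)/2 = 5 m; q_5 = 1.13 × 0.37 × 5 = 2.091 m³/s
Stations 1, 6 contribute zero (depth or velocity is 0).
Q = Σ qᵢ = 6.486 m³/s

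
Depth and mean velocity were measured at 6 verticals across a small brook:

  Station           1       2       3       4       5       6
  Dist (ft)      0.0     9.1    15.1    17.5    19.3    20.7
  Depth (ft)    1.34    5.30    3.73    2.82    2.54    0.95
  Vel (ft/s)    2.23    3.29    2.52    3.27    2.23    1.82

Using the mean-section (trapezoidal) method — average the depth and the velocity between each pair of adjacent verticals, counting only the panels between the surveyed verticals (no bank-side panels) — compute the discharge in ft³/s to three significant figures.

Panel 1-2: Δb = 9.1 ft, d̄ = (1.34+5.30)/2 = 3.32, v̄ = (2.23+3.29)/2 = 2.76 → q = 9.1×3.32×2.76 = 83.39 ft³/s
Panel 2-3: Δb = 6 ft, d̄ = (5.30+3.73)/2 = 4.515, v̄ = (3.29+2.52)/2 = 2.905 → q = 6×4.515×2.905 = 78.70 ft³/s
Panel 3-4: Δb = 2.4 ft, d̄ = (3.73+2.82)/2 = 3.275, v̄ = (2.52+3.27)/2 = 2.895 → q = 2.4×3.275×2.895 = 22.75 ft³/s
Panel 4-5: Δb = 1.8 ft, d̄ = (2.82+2.54)/2 = 2.68, v̄ = (3.27+2.23)/2 = 2.75 → q = 1.8×2.68×2.75 = 13.27 ft³/s
Panel 5-6: Δb = 1.4 ft, d̄ = (2.54+0.95)/2 = 1.745, v̄ = (2.23+1.82)/2 = 2.025 → q = 1.4×1.745×2.025 = 4.947 ft³/s
Q = Σ q = 203.0 ft³/s

203 ft³/s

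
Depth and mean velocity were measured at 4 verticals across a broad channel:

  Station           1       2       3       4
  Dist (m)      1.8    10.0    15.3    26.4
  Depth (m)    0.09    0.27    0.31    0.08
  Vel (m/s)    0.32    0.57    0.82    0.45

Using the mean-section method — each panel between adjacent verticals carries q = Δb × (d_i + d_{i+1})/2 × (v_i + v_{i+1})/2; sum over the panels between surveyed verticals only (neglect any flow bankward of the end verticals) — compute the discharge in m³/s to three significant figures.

Panel 1-2: Δb = 8.2 m, d̄ = (0.09+0.27)/2 = 0.18, v̄ = (0.32+0.57)/2 = 0.445 → q = 8.2×0.18×0.445 = 0.6568 m³/s
Panel 2-3: Δb = 5.3 m, d̄ = (0.27+0.31)/2 = 0.29, v̄ = (0.57+0.82)/2 = 0.695 → q = 5.3×0.29×0.695 = 1.068 m³/s
Panel 3-4: Δb = 11.1 m, d̄ = (0.31+0.08)/2 = 0.195, v̄ = (0.82+0.45)/2 = 0.635 → q = 11.1×0.195×0.635 = 1.374 m³/s
Q = Σ q = 3.099 m³/s

3.10 m³/s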